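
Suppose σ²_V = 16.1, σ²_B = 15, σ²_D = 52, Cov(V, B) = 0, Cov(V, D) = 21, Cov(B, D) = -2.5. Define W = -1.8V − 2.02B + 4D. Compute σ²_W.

σ²_W = 683.37

σ²_W = a²·σ²_V + b²·σ²_B + c²·σ²_D + 2ab·Cov(V, B) + 2ac·Cov(V, D) + 2bc·Cov(B, D), with a = -1.8, b = -2.02, c = 4.
= 52.164 + 61.206 + 832 + 0 + (-302.4) + 40.4
= 683.37.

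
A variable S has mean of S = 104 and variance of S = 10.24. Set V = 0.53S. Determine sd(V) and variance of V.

V = 0.53S is linear with a = 0.53, b = 0.
sd(S) = √10.24 = 3.2.
sd(V) = |a|·sd(S) = |0.53|·3.2 = 1.696.
variance of V = a²·variance of S = 0.53²·10.24 = 2.876416.

sd(V) = 1.696, variance of V = 2.876416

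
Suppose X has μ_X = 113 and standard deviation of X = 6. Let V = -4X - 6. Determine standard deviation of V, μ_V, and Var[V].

V = -4X - 6 is linear with a = -4, b = -6.
standard deviation of V = |a|·standard deviation of X = |-4|·6 = 24.
μ_V = a·μ_X + b = (-4)·113 + (-6) = -458.
Var[X] = 6² = 36.
Var[V] = a²·Var[X] = (-4)²·36 = 576 (the additive constant -6 does not affect variance).

standard deviation of V = 24, μ_V = -458, Var[V] = 576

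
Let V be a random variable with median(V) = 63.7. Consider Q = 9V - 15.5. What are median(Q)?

A linear map preserves order up to sign, so median(Q) = a·median(V) + b = 9·63.7 + (-15.5) = 557.8.

median(Q) = 557.8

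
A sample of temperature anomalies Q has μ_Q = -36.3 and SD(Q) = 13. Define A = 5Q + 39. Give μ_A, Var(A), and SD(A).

A = 5Q + 39 is linear with a = 5, b = 39.
μ_A = a·μ_Q + b = 5·(-36.3) + 39 = -142.5.
Var(Q) = 13² = 169.
Var(A) = a²·Var(Q) = 5²·169 = 4225 (the additive constant 39 does not affect variance).
SD(A) = |a|·SD(Q) = |5|·13 = 65.

μ_A = -142.5, Var(A) = 4225, SD(A) = 65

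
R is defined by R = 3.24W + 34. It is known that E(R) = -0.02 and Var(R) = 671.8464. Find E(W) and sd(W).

From R = 3.24W + 34: E(R) = a·E(W) + b, so E(W) = (E(R) − b)/a = (-0.02 − 34)/3.24 = -10.5.
sd(R) = √671.8464 = 25.92.
sd(R) = |a|·sd(W), so sd(W) = 25.92/|3.24| = 8.

E(W) = -10.5, sd(W) = 8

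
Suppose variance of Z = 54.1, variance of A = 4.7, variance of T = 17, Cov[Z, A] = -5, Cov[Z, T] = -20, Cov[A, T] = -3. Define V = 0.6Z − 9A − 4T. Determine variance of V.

variance of V = a²·variance of Z + b²·variance of A + c²·variance of T + 2ab·Cov[Z, A] + 2ac·Cov[Z, T] + 2bc·Cov[A, T], with a = 0.6, b = -9, c = -4.
= 19.476 + 380.7 + 272 + 54 + 96 + (-216)
= 606.176.

variance of V = 606.176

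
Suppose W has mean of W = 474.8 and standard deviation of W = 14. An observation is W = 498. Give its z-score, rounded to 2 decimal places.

z = (W − mean of W) / standard deviation of W = (498 − 474.8) / 14 ≈ 1.66.

z = 1.66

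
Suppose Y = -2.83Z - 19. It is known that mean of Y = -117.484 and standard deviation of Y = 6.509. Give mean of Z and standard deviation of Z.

From Y = -2.83Z - 19: mean of Y = a·mean of Z + b, so mean of Z = (mean of Y − b)/a = (-117.484 − (-19))/(-2.83) = 34.8.
standard deviation of Y = |a|·standard deviation of Z, so standard deviation of Z = 6.509/|-2.83| = 2.3.

mean of Z = 34.8, standard deviation of Z = 2.3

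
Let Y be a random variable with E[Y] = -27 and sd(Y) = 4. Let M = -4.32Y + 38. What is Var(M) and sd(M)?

Var(M) = 298.5984, sd(M) = 17.28

M = -4.32Y + 38 is linear with a = -4.32, b = 38.
Var(Y) = 4² = 16.
Var(M) = a²·Var(Y) = (-4.32)²·16 = 298.5984 (the additive constant 38 does not affect variance).
sd(M) = |a|·sd(Y) = |-4.32|·4 = 17.28.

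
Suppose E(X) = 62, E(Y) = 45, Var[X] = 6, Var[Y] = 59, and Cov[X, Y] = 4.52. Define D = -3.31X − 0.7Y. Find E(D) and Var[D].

E(D) = -236.72, Var[D] = 115.59228

E(D) = (-3.31)·E(X) + (-0.7)·E(Y) = (-3.31)·62 + (-0.7)·45 = -236.72.
Var[D] = a²·Var[X] + b²·Var[Y] + 2ab·Cov[X, Y] with a = -3.31, b = -0.7.
= (-3.31)²·6 + (-0.7)²·59 + 2·(-3.31)·(-0.7)·4.52
= 65.7366 + 28.91 + 20.94568 = 115.59228.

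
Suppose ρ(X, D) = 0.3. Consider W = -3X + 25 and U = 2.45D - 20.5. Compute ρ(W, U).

Linear rescalings preserve |correlation|; the slopes -3 and 2.45 have opposite signs, so the correlation flips sign: ρ(W, U) = −ρ(X, D) = -0.3.

ρ(W, U) = -0.3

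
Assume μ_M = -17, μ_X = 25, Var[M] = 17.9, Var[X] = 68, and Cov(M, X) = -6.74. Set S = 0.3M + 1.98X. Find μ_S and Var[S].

μ_S = 44.4, Var[S] = 260.19108

μ_S = 0.3·μ_M + 1.98·μ_X = 0.3·(-17) + 1.98·25 = 44.4.
Var[S] = a²·Var[M] + b²·Var[X] + 2ab·Cov(M, X) with a = 0.3, b = 1.98.
= 0.3²·17.9 + 1.98²·68 + 2·0.3·1.98·(-6.74)
= 1.611 + 266.5872 + (-8.00712) = 260.19108.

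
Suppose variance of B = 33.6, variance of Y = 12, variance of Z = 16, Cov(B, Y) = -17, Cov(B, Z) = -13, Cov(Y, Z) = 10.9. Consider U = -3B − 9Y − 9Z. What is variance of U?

variance of U = a²·variance of B + b²·variance of Y + c²·variance of Z + 2ab·Cov(B, Y) + 2ac·Cov(B, Z) + 2bc·Cov(Y, Z), with a = -3, b = -9, c = -9.
= 302.4 + 972 + 1296 + (-918) + (-702) + 1765.8
= 2716.2.

variance of U = 2716.2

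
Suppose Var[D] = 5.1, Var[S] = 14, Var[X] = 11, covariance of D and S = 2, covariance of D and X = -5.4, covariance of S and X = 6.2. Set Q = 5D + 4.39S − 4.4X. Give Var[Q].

Var[Q] = a²·Var[D] + b²·Var[S] + c²·Var[X] + 2ab·covariance of D and S + 2ac·covariance of D and X + 2bc·covariance of S and X, with a = 5, b = 4.39, c = -4.4.
= 127.5 + 269.8094 + 212.96 + 87.8 + 237.6 + (-239.5184)
= 696.151.

Var[Q] = 696.151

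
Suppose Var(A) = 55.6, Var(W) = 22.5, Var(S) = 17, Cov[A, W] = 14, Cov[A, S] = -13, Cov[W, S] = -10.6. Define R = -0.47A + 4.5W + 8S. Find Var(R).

Var(R) = a²·Var(A) + b²·Var(W) + c²·Var(S) + 2ab·Cov[A, W] + 2ac·Cov[A, S] + 2bc·Cov[W, S], with a = -0.47, b = 4.5, c = 8.
= 12.28204 + 455.625 + 1088 + (-59.22) + 97.76 + (-763.2)
= 831.24704.

Var(R) = 831.24704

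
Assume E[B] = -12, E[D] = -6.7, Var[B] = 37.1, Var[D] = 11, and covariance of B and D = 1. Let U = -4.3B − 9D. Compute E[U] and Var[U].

E[U] = (-4.3)·E[B] + (-9)·E[D] = (-4.3)·(-12) + (-9)·(-6.7) = 111.9.
Var[U] = a²·Var[B] + b²·Var[D] + 2ab·covariance of B and D with a = -4.3, b = -9.
= (-4.3)²·37.1 + (-9)²·11 + 2·(-4.3)·(-9)·1
= 685.979 + 891 + 77.4 = 1654.379.

E[U] = 111.9, Var[U] = 1654.379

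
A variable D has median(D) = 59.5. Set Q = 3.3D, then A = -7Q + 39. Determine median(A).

median(Q) = 3.3·59.5 = 196.35.
median(A) = (-7)·196.35 + 39 = -1335.45.

median(A) = -1335.45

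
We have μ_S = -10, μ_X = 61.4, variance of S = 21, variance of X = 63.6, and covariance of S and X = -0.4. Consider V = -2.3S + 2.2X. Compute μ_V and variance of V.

μ_V = 158.08, variance of V = 422.962

μ_V = (-2.3)·μ_S + 2.2·μ_X = (-2.3)·(-10) + 2.2·61.4 = 158.08.
variance of V = a²·variance of S + b²·variance of X + 2ab·covariance of S and X with a = -2.3, b = 2.2.
= (-2.3)²·21 + 2.2²·63.6 + 2·(-2.3)·2.2·(-0.4)
= 111.09 + 307.824 + 4.048 = 422.962.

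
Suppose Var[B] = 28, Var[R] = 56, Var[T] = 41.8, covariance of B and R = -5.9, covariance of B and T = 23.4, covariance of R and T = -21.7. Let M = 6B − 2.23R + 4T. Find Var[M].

Var[M] = a²·Var[B] + b²·Var[R] + c²·Var[T] + 2ab·covariance of B and R + 2ac·covariance of B and T + 2bc·covariance of R and T, with a = 6, b = -2.23, c = 4.
= 1008 + 278.4824 + 668.8 + 157.884 + 1123.2 + 387.128
= 3623.4944.

Var[M] = 3623.4944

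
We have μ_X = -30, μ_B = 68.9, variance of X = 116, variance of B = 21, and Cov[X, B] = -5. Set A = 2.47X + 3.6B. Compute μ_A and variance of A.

μ_A = 173.94, variance of A = 890.9444

μ_A = 2.47·μ_X + 3.6·μ_B = 2.47·(-30) + 3.6·68.9 = 173.94.
variance of A = a²·variance of X + b²·variance of B + 2ab·Cov[X, B] with a = 2.47, b = 3.6.
= 2.47²·116 + 3.6²·21 + 2·2.47·3.6·(-5)
= 707.7044 + 272.16 + (-88.92) = 890.9444.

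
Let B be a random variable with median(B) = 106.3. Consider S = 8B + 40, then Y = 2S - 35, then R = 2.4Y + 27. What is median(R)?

median(S) = 8·106.3 + 40 = 890.4.
median(Y) = 2·890.4 + (-35) = 1745.8.
median(R) = 2.4·1745.8 + 27 = 4216.92.

median(R) = 4216.92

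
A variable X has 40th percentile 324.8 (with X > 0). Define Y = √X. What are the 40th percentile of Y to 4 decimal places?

40th percentile of Y = 18.0222

√X is increasing, so P_{40}(Y) = g(P_{40}(X)) ≈ 18.0222.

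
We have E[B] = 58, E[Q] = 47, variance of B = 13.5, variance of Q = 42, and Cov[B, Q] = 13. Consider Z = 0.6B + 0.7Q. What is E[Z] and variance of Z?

E[Z] = 0.6·E[B] + 0.7·E[Q] = 0.6·58 + 0.7·47 = 67.7.
variance of Z = a²·variance of B + b²·variance of Q + 2ab·Cov[B, Q] with a = 0.6, b = 0.7.
= 0.6²·13.5 + 0.7²·42 + 2·0.6·0.7·13
= 4.86 + 20.58 + 10.92 = 36.36.

E[Z] = 67.7, variance of Z = 36.36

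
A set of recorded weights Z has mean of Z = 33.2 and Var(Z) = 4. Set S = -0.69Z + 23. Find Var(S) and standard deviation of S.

Var(S) = 1.9044, standard deviation of S = 1.38

S = -0.69Z + 23 is linear with a = -0.69, b = 23.
Var(S) = a²·Var(Z) = (-0.69)²·4 = 1.9044 (the additive constant 23 does not affect variance).
standard deviation of Z = √4 = 2.
standard deviation of S = |a|·standard deviation of Z = |-0.69|·2 = 1.38.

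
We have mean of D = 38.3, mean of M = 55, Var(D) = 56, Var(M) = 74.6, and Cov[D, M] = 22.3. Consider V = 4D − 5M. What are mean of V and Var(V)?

mean of V = 4·mean of D + (-5)·mean of M = 4·38.3 + (-5)·55 = -121.8.
Var(V) = a²·Var(D) + b²·Var(M) + 2ab·Cov[D, M] with a = 4, b = -5.
= 4²·56 + (-5)²·74.6 + 2·4·(-5)·22.3
= 896 + 1865 + (-892) = 1869.

mean of V = -121.8, Var(V) = 1869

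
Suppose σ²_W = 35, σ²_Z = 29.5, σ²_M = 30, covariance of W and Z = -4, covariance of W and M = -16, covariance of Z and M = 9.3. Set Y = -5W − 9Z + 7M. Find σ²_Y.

σ²_Y = 4322.7

σ²_Y = a²·σ²_W + b²·σ²_Z + c²·σ²_M + 2ab·covariance of W and Z + 2ac·covariance of W and M + 2bc·covariance of Z and M, with a = -5, b = -9, c = 7.
= 875 + 2389.5 + 1470 + (-360) + 1120 + (-1171.8)
= 4322.7.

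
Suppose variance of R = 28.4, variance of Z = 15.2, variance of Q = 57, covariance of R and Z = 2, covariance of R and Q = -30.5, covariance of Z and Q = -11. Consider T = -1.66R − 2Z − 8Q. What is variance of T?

variance of T = a²·variance of R + b²·variance of Z + c²·variance of Q + 2ab·covariance of R and Z + 2ac·covariance of R and Q + 2bc·covariance of Z and Q, with a = -1.66, b = -2, c = -8.
= 78.25904 + 60.8 + 3648 + 13.28 + (-810.08) + (-352)
= 2638.25904.

variance of T = 2638.25904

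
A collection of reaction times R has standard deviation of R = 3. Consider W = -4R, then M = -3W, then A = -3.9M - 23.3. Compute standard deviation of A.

standard deviation of W = |-4|·3 = 12.
standard deviation of M = |-3|·12 = 36.
standard deviation of A = |-3.9|·36 = 140.4.

standard deviation of A = 140.4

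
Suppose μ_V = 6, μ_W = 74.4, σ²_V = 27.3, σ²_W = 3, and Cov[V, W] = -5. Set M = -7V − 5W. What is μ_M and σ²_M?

μ_M = (-7)·μ_V + (-5)·μ_W = (-7)·6 + (-5)·74.4 = -414.
σ²_M = a²·σ²_V + b²·σ²_W + 2ab·Cov[V, W] with a = -7, b = -5.
= (-7)²·27.3 + (-5)²·3 + 2·(-7)·(-5)·(-5)
= 1337.7 + 75 + (-350) = 1062.7.

μ_M = -414, σ²_M = 1062.7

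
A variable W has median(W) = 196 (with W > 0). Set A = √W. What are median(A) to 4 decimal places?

median(A) = 14

√W is monotone on this domain, so median(A) = √(196) = 14.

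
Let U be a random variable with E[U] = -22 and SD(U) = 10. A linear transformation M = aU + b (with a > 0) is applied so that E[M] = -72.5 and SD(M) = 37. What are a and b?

a = 3.7, b = 8.9

SD(M) = a·SD(U) (a > 0), so a = 37/10 = 3.7.
E[M] = a·E[U] + b, so b = -72.5 − 3.7·(-22) = 8.9.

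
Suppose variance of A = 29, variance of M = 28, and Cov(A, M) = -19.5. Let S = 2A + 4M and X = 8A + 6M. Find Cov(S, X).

Cov(S, X) = 278

By bilinearity, Cov(S, X) = ac·variance of A + bd·variance of M + (ad+bc)·Cov(A, M), with a=2, b=4, c=8, d=6.
ac·variance of A = 2·8·29 = 464
bd·variance of M = 4·6·28 = 672
(ad+bc)·Cov(A, M) = (44)·(-19.5) = -858
Cov(S, X) = 464 + 672 + (-858) = 278.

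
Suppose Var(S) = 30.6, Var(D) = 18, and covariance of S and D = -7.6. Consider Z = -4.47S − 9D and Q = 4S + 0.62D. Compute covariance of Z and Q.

covariance of Z and Q = -352.90536

By bilinearity, covariance of Z and Q = ac·Var(S) + bd·Var(D) + (ad+bc)·covariance of S and D, with a=-4.47, b=-9, c=4, d=0.62.
ac·Var(S) = (-4.47)·4·30.6 = -547.128
bd·Var(D) = (-9)·0.62·18 = -100.44
(ad+bc)·covariance of S and D = (-38.7714)·(-7.6) = 294.66264
covariance of Z and Q = -547.128 + (-100.44) + 294.66264 = -352.90536.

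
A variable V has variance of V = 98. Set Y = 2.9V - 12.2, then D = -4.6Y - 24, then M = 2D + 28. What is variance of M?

variance of M = 69758.5952

variance of Y = 2.9²·98 = 824.18.
variance of D = (-4.6)²·824.18 = 17439.6488.
variance of M = 2²·17439.6488 = 69758.5952.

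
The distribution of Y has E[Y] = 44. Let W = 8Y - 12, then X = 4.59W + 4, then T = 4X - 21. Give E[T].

E[W] = 8·44 + (-12) = 340.
E[X] = 4.59·340 + 4 = 1564.6.
E[T] = 4·1564.6 + (-21) = 6237.4.

E[T] = 6237.4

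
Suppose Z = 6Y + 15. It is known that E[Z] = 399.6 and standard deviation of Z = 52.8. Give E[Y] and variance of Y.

E[Y] = 64.1, variance of Y = 77.44

From Z = 6Y + 15: E[Z] = a·E[Y] + b, so E[Y] = (E[Z] − b)/a = (399.6 − 15)/6 = 64.1.
variance of Z = 52.8² = 2787.84.
variance of Z = a²·variance of Y, so variance of Y = 2787.84/6² = 77.44.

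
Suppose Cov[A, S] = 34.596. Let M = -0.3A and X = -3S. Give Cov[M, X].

Cov[M, X] = a·c·Cov[A, S] = (-0.3)·(-3)·34.596 = 31.1364. Additive constants drop out.

Cov[M, X] = 31.1364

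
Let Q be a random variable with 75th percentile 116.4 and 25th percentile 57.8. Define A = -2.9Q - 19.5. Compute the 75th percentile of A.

75th percentile of A = -187.12

Since a = -2.9 < 0 the transformation is decreasing, reversing order: the 75th percentile of A corresponds to the 25th percentile of Q.
So P_{75}(A) = a·P_{25}(Q) + b = (-2.9)·57.8 + (-19.5) = -187.12.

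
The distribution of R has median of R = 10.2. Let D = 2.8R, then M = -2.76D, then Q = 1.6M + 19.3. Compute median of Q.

median of D = 2.8·10.2 = 28.56.
median of M = (-2.76)·28.56 = -78.8256.
median of Q = 1.6·(-78.8256) + 19.3 = -106.82096.

median of Q = -106.82096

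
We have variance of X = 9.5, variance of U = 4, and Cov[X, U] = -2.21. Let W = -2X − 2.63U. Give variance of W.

variance of W = a²·variance of X + b²·variance of U + 2ab·Cov[X, U] with a = -2, b = -2.63.
= (-2)²·9.5 + (-2.63)²·4 + 2·(-2)·(-2.63)·(-2.21)
= 38 + 27.6676 + (-23.2492) = 42.4184.

variance of W = 42.4184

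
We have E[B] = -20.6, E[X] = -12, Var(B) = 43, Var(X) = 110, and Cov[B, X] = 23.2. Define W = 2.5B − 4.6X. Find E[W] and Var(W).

E[W] = 3.7, Var(W) = 2062.75

E[W] = 2.5·E[B] + (-4.6)·E[X] = 2.5·(-20.6) + (-4.6)·(-12) = 3.7.
Var(W) = a²·Var(B) + b²·Var(X) + 2ab·Cov[B, X] with a = 2.5, b = -4.6.
= 2.5²·43 + (-4.6)²·110 + 2·2.5·(-4.6)·23.2
= 268.75 + 2327.6 + (-533.6) = 2062.75.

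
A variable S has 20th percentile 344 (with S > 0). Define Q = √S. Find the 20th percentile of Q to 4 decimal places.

√S is increasing, so P_{20}(Q) = g(P_{20}(S)) ≈ 18.5472.

20th percentile of Q = 18.5472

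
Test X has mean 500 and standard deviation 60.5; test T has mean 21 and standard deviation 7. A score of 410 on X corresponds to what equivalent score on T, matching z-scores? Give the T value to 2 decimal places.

T = 10.59

z = (410 − 500)/60.5 ≈ -1.4876.
T = 21 + z·7 = 21 + (410 − 500)·7/60.5 ≈ 10.59.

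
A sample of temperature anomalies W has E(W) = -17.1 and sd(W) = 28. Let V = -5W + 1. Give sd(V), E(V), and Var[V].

V = -5W + 1 is linear with a = -5, b = 1.
sd(V) = |a|·sd(W) = |-5|·28 = 140.
E(V) = a·E(W) + b = (-5)·(-17.1) + 1 = 86.5.
Var[W] = 28² = 784.
Var[V] = a²·Var[W] = (-5)²·784 = 19600 (the additive constant 1 does not affect variance).

sd(V) = 140, E(V) = 86.5, Var[V] = 19600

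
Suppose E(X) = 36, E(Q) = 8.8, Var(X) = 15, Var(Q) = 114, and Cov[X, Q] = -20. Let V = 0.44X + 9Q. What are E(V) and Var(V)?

E(V) = 95.04, Var(V) = 9078.504

E(V) = 0.44·E(X) + 9·E(Q) = 0.44·36 + 9·8.8 = 95.04.
Var(V) = a²·Var(X) + b²·Var(Q) + 2ab·Cov[X, Q] with a = 0.44, b = 9.
= 0.44²·15 + 9²·114 + 2·0.44·9·(-20)
= 2.904 + 9234 + (-158.4) = 9078.504.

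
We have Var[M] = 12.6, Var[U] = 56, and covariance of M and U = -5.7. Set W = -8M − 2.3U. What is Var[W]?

Var[W] = a²·Var[M] + b²·Var[U] + 2ab·covariance of M and U with a = -8, b = -2.3.
= (-8)²·12.6 + (-2.3)²·56 + 2·(-8)·(-2.3)·(-5.7)
= 806.4 + 296.24 + (-209.76) = 892.88.

Var[W] = 892.88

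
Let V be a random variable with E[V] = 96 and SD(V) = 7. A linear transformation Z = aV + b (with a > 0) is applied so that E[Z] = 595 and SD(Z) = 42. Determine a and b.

a = 6, b = 19

SD(Z) = a·SD(V) (a > 0), so a = 42/7 = 6.
E[Z] = a·E[V] + b, so b = 595 − 6·96 = 19.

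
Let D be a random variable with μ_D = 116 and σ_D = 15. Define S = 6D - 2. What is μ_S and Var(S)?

S = 6D - 2 is linear with a = 6, b = -2.
μ_S = a·μ_D + b = 6·116 + (-2) = 694.
Var(D) = 15² = 225.
Var(S) = a²·Var(D) = 6²·225 = 8100 (the additive constant -2 does not affect variance).

μ_S = 694, Var(S) = 8100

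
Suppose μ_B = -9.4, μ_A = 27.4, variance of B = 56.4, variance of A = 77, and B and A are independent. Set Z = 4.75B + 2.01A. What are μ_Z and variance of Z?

μ_Z = 10.424, variance of Z = 1583.6127

μ_Z = 4.75·μ_B + 2.01·μ_A = 4.75·(-9.4) + 2.01·27.4 = 10.424.
variance of Z = a²·variance of B + b²·variance of A + 2ab·covariance of B and A with a = 4.75, b = 2.01.
Independence gives covariance of B and A = 0.
= 4.75²·56.4 + 2.01²·77 + 2·4.75·2.01·0
= 1272.525 + 311.0877 + 0 = 1583.6127.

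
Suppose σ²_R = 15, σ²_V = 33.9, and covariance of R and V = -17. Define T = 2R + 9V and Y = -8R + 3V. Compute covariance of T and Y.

By bilinearity, covariance of T and Y = ac·σ²_R + bd·σ²_V + (ad+bc)·covariance of R and V, with a=2, b=9, c=-8, d=3.
ac·σ²_R = 2·(-8)·15 = -240
bd·σ²_V = 9·3·33.9 = 915.3
(ad+bc)·covariance of R and V = (-66)·(-17) = 1122
covariance of T and Y = -240 + 915.3 + 1122 = 1797.3.

covariance of T and Y = 1797.3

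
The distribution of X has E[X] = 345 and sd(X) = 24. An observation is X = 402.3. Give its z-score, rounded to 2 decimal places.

z = (X − E[X]) / sd(X) = (402.3 − 345) / 24 ≈ 2.39.

z = 2.39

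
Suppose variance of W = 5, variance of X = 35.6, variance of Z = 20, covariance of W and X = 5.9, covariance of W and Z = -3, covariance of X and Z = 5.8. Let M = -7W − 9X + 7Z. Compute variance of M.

variance of M = 4415.2

variance of M = a²·variance of W + b²·variance of X + c²·variance of Z + 2ab·covariance of W and X + 2ac·covariance of W and Z + 2bc·covariance of X and Z, with a = -7, b = -9, c = 7.
= 245 + 2883.6 + 980 + 743.4 + 294 + (-730.8)
= 4415.2.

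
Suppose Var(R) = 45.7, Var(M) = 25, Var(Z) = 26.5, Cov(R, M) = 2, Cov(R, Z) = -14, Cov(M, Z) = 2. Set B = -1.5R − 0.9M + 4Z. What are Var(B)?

Var(B) = 706.075

Var(B) = a²·Var(R) + b²·Var(M) + c²·Var(Z) + 2ab·Cov(R, M) + 2ac·Cov(R, Z) + 2bc·Cov(M, Z), with a = -1.5, b = -0.9, c = 4.
= 102.825 + 20.25 + 424 + 5.4 + 168 + (-14.4)
= 706.075.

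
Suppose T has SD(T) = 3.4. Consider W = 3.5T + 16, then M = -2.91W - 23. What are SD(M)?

SD(W) = |3.5|·3.4 = 11.9.
SD(M) = |-2.91|·11.9 = 34.629.

SD(M) = 34.629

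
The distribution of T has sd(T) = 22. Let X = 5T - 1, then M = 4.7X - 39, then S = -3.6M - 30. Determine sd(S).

sd(S) = 1861.2

sd(X) = |5|·22 = 110.
sd(M) = |4.7|·110 = 517.
sd(S) = |-3.6|·517 = 1861.2.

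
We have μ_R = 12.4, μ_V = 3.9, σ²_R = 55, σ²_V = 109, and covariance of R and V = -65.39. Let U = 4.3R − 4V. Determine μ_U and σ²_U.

μ_U = 37.72, σ²_U = 5010.366

μ_U = 4.3·μ_R + (-4)·μ_V = 4.3·12.4 + (-4)·3.9 = 37.72.
σ²_U = a²·σ²_R + b²·σ²_V + 2ab·covariance of R and V with a = 4.3, b = -4.
= 4.3²·55 + (-4)²·109 + 2·4.3·(-4)·(-65.39)
= 1016.95 + 1744 + 2249.416 = 5010.366.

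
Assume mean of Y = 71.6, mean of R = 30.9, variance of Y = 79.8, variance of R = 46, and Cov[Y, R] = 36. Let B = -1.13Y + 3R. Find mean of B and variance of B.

mean of B = 11.792, variance of B = 271.81662

mean of B = (-1.13)·mean of Y + 3·mean of R = (-1.13)·71.6 + 3·30.9 = 11.792.
variance of B = a²·variance of Y + b²·variance of R + 2ab·Cov[Y, R] with a = -1.13, b = 3.
= (-1.13)²·79.8 + 3²·46 + 2·(-1.13)·3·36
= 101.89662 + 414 + (-244.08) = 271.81662.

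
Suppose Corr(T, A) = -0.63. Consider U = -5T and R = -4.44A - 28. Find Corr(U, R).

Corr(U, R) = -0.63

Linear rescalings preserve correlation up to sign; here the slopes -5 and -4.44 have the same sign, so Corr(U, R) = Corr(T, A) = -0.63.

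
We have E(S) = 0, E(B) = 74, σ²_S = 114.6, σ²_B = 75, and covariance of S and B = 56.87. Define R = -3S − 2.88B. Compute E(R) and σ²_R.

E(R) = (-3)·E(S) + (-2.88)·E(B) = (-3)·0 + (-2.88)·74 = -213.12.
σ²_R = a²·σ²_S + b²·σ²_B + 2ab·covariance of S and B with a = -3, b = -2.88.
= (-3)²·114.6 + (-2.88)²·75 + 2·(-3)·(-2.88)·56.87
= 1031.4 + 622.08 + 982.7136 = 2636.1936.

E(R) = -213.12, σ²_R = 2636.1936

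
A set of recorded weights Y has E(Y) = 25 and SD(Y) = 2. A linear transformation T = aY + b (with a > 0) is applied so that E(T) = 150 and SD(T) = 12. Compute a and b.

a = 6, b = 0

SD(T) = a·SD(Y) (a > 0), so a = 12/2 = 6.
E(T) = a·E(Y) + b, so b = 150 − 6·25 = 0.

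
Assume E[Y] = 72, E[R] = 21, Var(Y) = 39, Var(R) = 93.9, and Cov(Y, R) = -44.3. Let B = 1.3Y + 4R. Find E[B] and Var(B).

E[B] = 1.3·E[Y] + 4·E[R] = 1.3·72 + 4·21 = 177.6.
Var(B) = a²·Var(Y) + b²·Var(R) + 2ab·Cov(Y, R) with a = 1.3, b = 4.
= 1.3²·39 + 4²·93.9 + 2·1.3·4·(-44.3)
= 65.91 + 1502.4 + (-460.72) = 1107.59.

E[B] = 177.6, Var(B) = 1107.59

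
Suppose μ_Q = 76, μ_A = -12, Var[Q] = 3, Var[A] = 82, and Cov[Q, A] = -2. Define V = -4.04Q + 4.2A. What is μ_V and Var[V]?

μ_V = (-4.04)·μ_Q + 4.2·μ_A = (-4.04)·76 + 4.2·(-12) = -357.44.
Var[V] = a²·Var[Q] + b²·Var[A] + 2ab·Cov[Q, A] with a = -4.04, b = 4.2.
= (-4.04)²·3 + 4.2²·82 + 2·(-4.04)·4.2·(-2)
= 48.9648 + 1446.48 + 67.872 = 1563.3168.

μ_V = -357.44, Var[V] = 1563.3168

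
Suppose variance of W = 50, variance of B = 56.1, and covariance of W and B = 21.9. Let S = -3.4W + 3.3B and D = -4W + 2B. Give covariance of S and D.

covariance of S and D = 612.26

By bilinearity, covariance of S and D = ac·variance of W + bd·variance of B + (ad+bc)·covariance of W and B, with a=-3.4, b=3.3, c=-4, d=2.
ac·variance of W = (-3.4)·(-4)·50 = 680
bd·variance of B = 3.3·2·56.1 = 370.26
(ad+bc)·covariance of W and B = (-20)·21.9 = -438
covariance of S and D = 680 + 370.26 + (-438) = 612.26.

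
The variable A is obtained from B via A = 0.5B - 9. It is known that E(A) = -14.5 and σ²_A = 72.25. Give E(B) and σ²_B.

E(B) = -11, σ²_B = 289

From A = 0.5B - 9: E(A) = a·E(B) + b, so E(B) = (E(A) − b)/a = (-14.5 − (-9))/0.5 = -11.
σ²_A = a²·σ²_B, so σ²_B = 72.25/0.5² = 289.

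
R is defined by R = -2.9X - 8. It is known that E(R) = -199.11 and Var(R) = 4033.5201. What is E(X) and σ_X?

From R = -2.9X - 8: E(R) = a·E(X) + b, so E(X) = (E(R) − b)/a = (-199.11 − (-8))/(-2.9) = 65.9.
σ_R = √4033.5201 = 63.51.
σ_R = |a|·σ_X, so σ_X = 63.51/|-2.9| = 21.9.

E(X) = 65.9, σ_X = 21.9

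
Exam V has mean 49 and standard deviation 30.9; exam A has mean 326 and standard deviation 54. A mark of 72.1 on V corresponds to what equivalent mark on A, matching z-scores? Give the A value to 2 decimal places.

A = 366.37

z = (72.1 − 49)/30.9 ≈ 0.7476.
A = 326 + z·54 = 326 + (72.1 − 49)·54/30.9 ≈ 366.37.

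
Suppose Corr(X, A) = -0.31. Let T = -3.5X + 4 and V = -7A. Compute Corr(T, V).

Corr(T, V) = -0.31

Linear rescalings preserve correlation up to sign; here the slopes -3.5 and -7 have the same sign, so Corr(T, V) = Corr(X, A) = -0.31.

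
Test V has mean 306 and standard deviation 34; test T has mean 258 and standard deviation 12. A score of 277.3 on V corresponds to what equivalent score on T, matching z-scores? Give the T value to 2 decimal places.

z = (277.3 − 306)/34 ≈ -0.8441.
T = 258 + z·12 = 258 + (277.3 − 306)·12/34 ≈ 247.87.

T = 247.87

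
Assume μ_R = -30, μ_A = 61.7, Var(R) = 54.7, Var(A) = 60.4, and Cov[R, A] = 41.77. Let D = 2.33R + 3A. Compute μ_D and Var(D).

μ_D = 2.33·μ_R + 3·μ_A = 2.33·(-30) + 3·61.7 = 115.2.
Var(D) = a²·Var(R) + b²·Var(A) + 2ab·Cov[R, A] with a = 2.33, b = 3.
= 2.33²·54.7 + 3²·60.4 + 2·2.33·3·41.77
= 296.96083 + 543.6 + 583.9446 = 1424.50543.

μ_D = 115.2, Var(D) = 1424.50543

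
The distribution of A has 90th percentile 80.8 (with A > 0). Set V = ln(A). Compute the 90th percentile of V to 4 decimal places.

90th percentile of V = 4.392

ln(A) is increasing, so P_{90}(V) = g(P_{90}(A)) ≈ 4.392.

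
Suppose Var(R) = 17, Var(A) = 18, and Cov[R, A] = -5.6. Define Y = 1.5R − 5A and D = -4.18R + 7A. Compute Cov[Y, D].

By bilinearity, Cov[Y, D] = ac·Var(R) + bd·Var(A) + (ad+bc)·Cov[R, A], with a=1.5, b=-5, c=-4.18, d=7.
ac·Var(R) = 1.5·(-4.18)·17 = -106.59
bd·Var(A) = (-5)·7·18 = -630
(ad+bc)·Cov[R, A] = (31.4)·(-5.6) = -175.84
Cov[Y, D] = -106.59 + (-630) + (-175.84) = -912.43.

Cov[Y, D] = -912.43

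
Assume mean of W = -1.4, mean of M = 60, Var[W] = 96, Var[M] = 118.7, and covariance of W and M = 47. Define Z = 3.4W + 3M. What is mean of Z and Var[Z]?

mean of Z = 175.24, Var[Z] = 3136.86

mean of Z = 3.4·mean of W + 3·mean of M = 3.4·(-1.4) + 3·60 = 175.24.
Var[Z] = a²·Var[W] + b²·Var[M] + 2ab·covariance of W and M with a = 3.4, b = 3.
= 3.4²·96 + 3²·118.7 + 2·3.4·3·47
= 1109.76 + 1068.3 + 958.8 = 3136.86.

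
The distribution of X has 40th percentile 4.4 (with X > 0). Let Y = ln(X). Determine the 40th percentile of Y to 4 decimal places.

40th percentile of Y = 1.4816

ln(X) is increasing, so P_{40}(Y) = g(P_{40}(X)) ≈ 1.4816.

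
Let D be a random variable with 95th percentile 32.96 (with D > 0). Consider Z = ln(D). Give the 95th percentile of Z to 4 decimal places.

95th percentile of Z = 3.4953

ln(D) is increasing, so P_{95}(Z) = g(P_{95}(D)) ≈ 3.4953.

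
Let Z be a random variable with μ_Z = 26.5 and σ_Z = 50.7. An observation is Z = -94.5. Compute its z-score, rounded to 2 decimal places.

z = (Z − μ_Z) / σ_Z = (-94.5 − 26.5) / 50.7 ≈ -2.39.

z = -2.39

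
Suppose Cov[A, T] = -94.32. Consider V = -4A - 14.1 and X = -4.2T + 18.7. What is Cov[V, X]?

Cov[V, X] = a·c·Cov[A, T] = (-4)·(-4.2)·(-94.32) = -1584.576. Additive constants drop out.

Cov[V, X] = -1584.576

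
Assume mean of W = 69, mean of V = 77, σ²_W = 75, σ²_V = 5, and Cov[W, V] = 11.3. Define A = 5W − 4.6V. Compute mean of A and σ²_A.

mean of A = 5·mean of W + (-4.6)·mean of V = 5·69 + (-4.6)·77 = -9.2.
σ²_A = a²·σ²_W + b²·σ²_V + 2ab·Cov[W, V] with a = 5, b = -4.6.
= 5²·75 + (-4.6)²·5 + 2·5·(-4.6)·11.3
= 1875 + 105.8 + (-519.8) = 1461.

mean of A = -9.2, σ²_A = 1461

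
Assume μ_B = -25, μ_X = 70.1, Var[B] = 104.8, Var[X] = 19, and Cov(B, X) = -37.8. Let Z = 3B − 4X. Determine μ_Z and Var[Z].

μ_Z = -355.4, Var[Z] = 2154.4

μ_Z = 3·μ_B + (-4)·μ_X = 3·(-25) + (-4)·70.1 = -355.4.
Var[Z] = a²·Var[B] + b²·Var[X] + 2ab·Cov(B, X) with a = 3, b = -4.
= 3²·104.8 + (-4)²·19 + 2·3·(-4)·(-37.8)
= 943.2 + 304 + 907.2 = 2154.4.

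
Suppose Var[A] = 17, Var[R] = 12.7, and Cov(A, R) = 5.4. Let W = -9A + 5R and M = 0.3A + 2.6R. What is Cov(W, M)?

By bilinearity, Cov(W, M) = ac·Var[A] + bd·Var[R] + (ad+bc)·Cov(A, R), with a=-9, b=5, c=0.3, d=2.6.
ac·Var[A] = (-9)·0.3·17 = -45.9
bd·Var[R] = 5·2.6·12.7 = 165.1
(ad+bc)·Cov(A, R) = (-21.9)·5.4 = -118.26
Cov(W, M) = -45.9 + 165.1 + (-118.26) = 0.94.

Cov(W, M) = 0.94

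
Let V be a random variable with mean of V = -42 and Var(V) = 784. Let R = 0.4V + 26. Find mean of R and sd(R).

mean of R = 9.2, sd(R) = 11.2

R = 0.4V + 26 is linear with a = 0.4, b = 26.
mean of R = a·mean of V + b = 0.4·(-42) + 26 = 9.2.
sd(V) = √784 = 28.
sd(R) = |a|·sd(V) = |0.4|·28 = 11.2.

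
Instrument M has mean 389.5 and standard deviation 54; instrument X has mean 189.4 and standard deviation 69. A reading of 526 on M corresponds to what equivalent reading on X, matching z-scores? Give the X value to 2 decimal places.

X = 363.82

z = (526 − 389.5)/54 ≈ 2.5278.
X = 189.4 + z·69 = 189.4 + (526 − 389.5)·69/54 ≈ 363.82.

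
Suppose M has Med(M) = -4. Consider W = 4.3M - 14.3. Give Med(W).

Med(W) = -31.5

A linear map preserves order up to sign, so Med(W) = a·Med(M) + b = 4.3·(-4) + (-14.3) = -31.5.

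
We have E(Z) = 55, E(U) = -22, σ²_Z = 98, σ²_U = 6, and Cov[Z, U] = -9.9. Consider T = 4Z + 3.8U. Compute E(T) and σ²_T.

E(T) = 4·E(Z) + 3.8·E(U) = 4·55 + 3.8·(-22) = 136.4.
σ²_T = a²·σ²_Z + b²·σ²_U + 2ab·Cov[Z, U] with a = 4, b = 3.8.
= 4²·98 + 3.8²·6 + 2·4·3.8·(-9.9)
= 1568 + 86.64 + (-300.96) = 1353.68.

E(T) = 136.4, σ²_T = 1353.68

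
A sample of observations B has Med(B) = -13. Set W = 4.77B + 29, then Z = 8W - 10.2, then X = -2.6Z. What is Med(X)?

Med(X) = 713.128

Med(W) = 4.77·(-13) + 29 = -33.01.
Med(Z) = 8·(-33.01) + (-10.2) = -274.28.
Med(X) = (-2.6)·(-274.28) = 713.128.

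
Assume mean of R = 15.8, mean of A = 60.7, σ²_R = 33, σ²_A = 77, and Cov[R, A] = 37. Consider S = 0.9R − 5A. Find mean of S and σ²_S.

mean of S = 0.9·mean of R + (-5)·mean of A = 0.9·15.8 + (-5)·60.7 = -289.28.
σ²_S = a²·σ²_R + b²·σ²_A + 2ab·Cov[R, A] with a = 0.9, b = -5.
= 0.9²·33 + (-5)²·77 + 2·0.9·(-5)·37
= 26.73 + 1925 + (-333) = 1618.73.

mean of S = -289.28, σ²_S = 1618.73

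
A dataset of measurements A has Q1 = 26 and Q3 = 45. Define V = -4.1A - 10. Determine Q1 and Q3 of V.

a = -4.1 < 0 reverses order: Q1(V) comes from Q3(A), Q3(V) from Q1(A).
Q1(V) = (-4.1)·45 + (-10) = -194.5; Q3(V) = (-4.1)·26 + (-10) = -116.6.

Q1(V) = -194.5, Q3(V) = -116.6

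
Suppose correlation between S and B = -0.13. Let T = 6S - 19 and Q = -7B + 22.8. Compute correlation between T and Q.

Linear rescalings preserve |correlation|; the slopes 6 and -7 have opposite signs, so the correlation flips sign: correlation between T and Q = −correlation between S and B = 0.13.

correlation between T and Q = 0.13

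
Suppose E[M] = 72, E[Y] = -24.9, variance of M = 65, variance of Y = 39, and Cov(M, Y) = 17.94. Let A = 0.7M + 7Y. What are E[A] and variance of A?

E[A] = -123.9, variance of A = 2118.662

E[A] = 0.7·E[M] + 7·E[Y] = 0.7·72 + 7·(-24.9) = -123.9.
variance of A = a²·variance of M + b²·variance of Y + 2ab·Cov(M, Y) with a = 0.7, b = 7.
= 0.7²·65 + 7²·39 + 2·0.7·7·17.94
= 31.85 + 1911 + 175.812 = 2118.662.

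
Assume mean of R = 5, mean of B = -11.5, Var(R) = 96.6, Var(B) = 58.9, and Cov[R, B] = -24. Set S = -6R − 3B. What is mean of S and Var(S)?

mean of S = 4.5, Var(S) = 3143.7

mean of S = (-6)·mean of R + (-3)·mean of B = (-6)·5 + (-3)·(-11.5) = 4.5.
Var(S) = a²·Var(R) + b²·Var(B) + 2ab·Cov[R, B] with a = -6, b = -3.
= (-6)²·96.6 + (-3)²·58.9 + 2·(-6)·(-3)·(-24)
= 3477.6 + 530.1 + (-864) = 3143.7.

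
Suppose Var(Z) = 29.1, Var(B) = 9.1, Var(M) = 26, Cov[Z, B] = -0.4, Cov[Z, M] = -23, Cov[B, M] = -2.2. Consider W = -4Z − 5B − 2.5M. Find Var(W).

Var(W) = 324.6

Var(W) = a²·Var(Z) + b²·Var(B) + c²·Var(M) + 2ab·Cov[Z, B] + 2ac·Cov[Z, M] + 2bc·Cov[B, M], with a = -4, b = -5, c = -2.5.
= 465.6 + 227.5 + 162.5 + (-16) + (-460) + (-55)
= 324.6.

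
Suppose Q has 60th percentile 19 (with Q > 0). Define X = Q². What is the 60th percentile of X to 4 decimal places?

Q² is increasing, so P_{60}(X) = g(P_{60}(Q)) = 361.

60th percentile of X = 361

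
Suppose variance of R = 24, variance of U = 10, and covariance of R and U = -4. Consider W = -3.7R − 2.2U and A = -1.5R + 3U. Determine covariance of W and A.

covariance of W and A = 98.4

By bilinearity, covariance of W and A = ac·variance of R + bd·variance of U + (ad+bc)·covariance of R and U, with a=-3.7, b=-2.2, c=-1.5, d=3.
ac·variance of R = (-3.7)·(-1.5)·24 = 133.2
bd·variance of U = (-2.2)·3·10 = -66
(ad+bc)·covariance of R and U = (-7.8)·(-4) = 31.2
covariance of W and A = 133.2 + (-66) + 31.2 = 98.4.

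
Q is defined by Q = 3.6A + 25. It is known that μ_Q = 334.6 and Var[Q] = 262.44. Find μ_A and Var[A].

From Q = 3.6A + 25: μ_Q = a·μ_A + b, so μ_A = (μ_Q − b)/a = (334.6 − 25)/3.6 = 86.
Var[Q] = a²·Var[A], so Var[A] = 262.44/3.6² = 20.25.

μ_A = 86, Var[A] = 20.25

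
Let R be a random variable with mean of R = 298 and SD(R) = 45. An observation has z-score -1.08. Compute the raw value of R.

R = mean of R + z·SD(R) = 298 + (-1.08)·45 = 249.4.

R = 249.4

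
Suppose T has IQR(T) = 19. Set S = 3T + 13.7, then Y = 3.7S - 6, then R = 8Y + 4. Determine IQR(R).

IQR(S) = |3|·19 = 57.
IQR(Y) = |3.7|·57 = 210.9.
IQR(R) = |8|·210.9 = 1687.2.

IQR(R) = 1687.2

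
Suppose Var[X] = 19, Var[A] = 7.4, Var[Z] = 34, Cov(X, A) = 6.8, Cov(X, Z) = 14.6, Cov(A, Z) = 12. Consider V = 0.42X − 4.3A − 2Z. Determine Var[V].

Var[V] = 433.488

Var[V] = a²·Var[X] + b²·Var[A] + c²·Var[Z] + 2ab·Cov(X, A) + 2ac·Cov(X, Z) + 2bc·Cov(A, Z), with a = 0.42, b = -4.3, c = -2.
= 3.3516 + 136.826 + 136 + (-24.5616) + (-24.528) + 206.4
= 433.488.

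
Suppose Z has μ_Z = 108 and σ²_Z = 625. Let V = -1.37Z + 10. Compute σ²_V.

V = -1.37Z + 10 is linear with a = -1.37, b = 10.
σ²_V = a²·σ²_Z = (-1.37)²·625 = 1173.0625 (the additive constant 10 does not affect variance).

σ²_V = 1173.0625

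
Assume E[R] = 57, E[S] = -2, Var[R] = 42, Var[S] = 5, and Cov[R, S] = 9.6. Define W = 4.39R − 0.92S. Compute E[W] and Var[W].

E[W] = 252.07, Var[W] = 736.11524

E[W] = 4.39·E[R] + (-0.92)·E[S] = 4.39·57 + (-0.92)·(-2) = 252.07.
Var[W] = a²·Var[R] + b²·Var[S] + 2ab·Cov[R, S] with a = 4.39, b = -0.92.
= 4.39²·42 + (-0.92)²·5 + 2·4.39·(-0.92)·9.6
= 809.4282 + 4.232 + (-77.54496) = 736.11524.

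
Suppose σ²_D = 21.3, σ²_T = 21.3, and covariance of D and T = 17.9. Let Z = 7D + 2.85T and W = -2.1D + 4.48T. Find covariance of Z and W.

covariance of Z and W = 413.0609

By bilinearity, covariance of Z and W = ac·σ²_D + bd·σ²_T + (ad+bc)·covariance of D and T, with a=7, b=2.85, c=-2.1, d=4.48.
ac·σ²_D = 7·(-2.1)·21.3 = -313.11
bd·σ²_T = 2.85·4.48·21.3 = 271.9584
(ad+bc)·covariance of D and T = (25.375)·17.9 = 454.2125
covariance of Z and W = -313.11 + 271.9584 + 454.2125 = 413.0609.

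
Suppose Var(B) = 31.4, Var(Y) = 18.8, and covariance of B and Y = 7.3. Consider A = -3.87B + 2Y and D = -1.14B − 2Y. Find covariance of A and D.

By bilinearity, covariance of A and D = ac·Var(B) + bd·Var(Y) + (ad+bc)·covariance of B and Y, with a=-3.87, b=2, c=-1.14, d=-2.
ac·Var(B) = (-3.87)·(-1.14)·31.4 = 138.53052
bd·Var(Y) = 2·(-2)·18.8 = -75.2
(ad+bc)·covariance of B and Y = (5.46)·7.3 = 39.858
covariance of A and D = 138.53052 + (-75.2) + 39.858 = 103.18852.

covariance of A and D = 103.18852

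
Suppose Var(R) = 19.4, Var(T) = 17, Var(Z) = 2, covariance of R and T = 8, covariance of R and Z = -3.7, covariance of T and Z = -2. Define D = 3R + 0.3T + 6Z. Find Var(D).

Var(D) = 122.13

Var(D) = a²·Var(R) + b²·Var(T) + c²·Var(Z) + 2ab·covariance of R and T + 2ac·covariance of R and Z + 2bc·covariance of T and Z, with a = 3, b = 0.3, c = 6.
= 174.6 + 1.53 + 72 + 14.4 + (-133.2) + (-7.2)
= 122.13.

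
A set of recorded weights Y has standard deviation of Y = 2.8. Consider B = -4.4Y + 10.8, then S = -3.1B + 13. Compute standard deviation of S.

standard deviation of S = 38.192

standard deviation of B = |-4.4|·2.8 = 12.32.
standard deviation of S = |-3.1|·12.32 = 38.192.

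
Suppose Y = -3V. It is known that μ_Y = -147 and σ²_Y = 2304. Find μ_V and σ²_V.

From Y = -3V: μ_Y = a·μ_V + b, so μ_V = (μ_Y − b)/a = (-147 − 0)/(-3) = 49.
σ²_Y = a²·σ²_V, so σ²_V = 2304/(-3)² = 256.

μ_V = 49, σ²_V = 256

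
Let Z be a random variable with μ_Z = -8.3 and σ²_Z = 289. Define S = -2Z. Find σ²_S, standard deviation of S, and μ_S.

σ²_S = 1156, standard deviation of S = 34, μ_S = 16.6

S = -2Z is linear with a = -2, b = 0.
σ²_S = a²·σ²_Z = (-2)²·289 = 1156.
standard deviation of Z = √289 = 17.
standard deviation of S = |a|·standard deviation of Z = |-2|·17 = 34.
μ_S = a·μ_Z + b = (-2)·(-8.3) = 16.6.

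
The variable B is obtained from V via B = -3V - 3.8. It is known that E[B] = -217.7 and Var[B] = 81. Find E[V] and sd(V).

E[V] = 71.3, sd(V) = 3

From B = -3V - 3.8: E[B] = a·E[V] + b, so E[V] = (E[B] − b)/a = (-217.7 − (-3.8))/(-3) = 71.3.
sd(B) = √81 = 9.
sd(B) = |a|·sd(V), so sd(V) = 9/|-3| = 3.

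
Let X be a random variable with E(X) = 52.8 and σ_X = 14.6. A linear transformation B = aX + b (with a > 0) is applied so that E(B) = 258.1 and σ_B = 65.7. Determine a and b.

σ_B = a·σ_X (a > 0), so a = 65.7/14.6 = 4.5.
E(B) = a·E(X) + b, so b = 258.1 − 4.5·52.8 = 20.5.

a = 4.5, b = 20.5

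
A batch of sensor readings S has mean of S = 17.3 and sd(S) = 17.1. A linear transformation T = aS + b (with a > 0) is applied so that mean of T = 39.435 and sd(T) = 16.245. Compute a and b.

sd(T) = a·sd(S) (a > 0), so a = 16.245/17.1 = 0.95.
mean of T = a·mean of S + b, so b = 39.435 − 0.95·17.3 = 23.

a = 0.95, b = 23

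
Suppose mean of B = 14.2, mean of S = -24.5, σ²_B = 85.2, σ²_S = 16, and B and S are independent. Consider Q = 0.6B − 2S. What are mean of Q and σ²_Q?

mean of Q = 0.6·mean of B + (-2)·mean of S = 0.6·14.2 + (-2)·(-24.5) = 57.52.
σ²_Q = a²·σ²_B + b²·σ²_S + 2ab·Cov[B, S] with a = 0.6, b = -2.
Independence gives Cov[B, S] = 0.
= 0.6²·85.2 + (-2)²·16 + 2·0.6·(-2)·0
= 30.672 + 64 + 0 = 94.672.

mean of Q = 57.52, σ²_Q = 94.672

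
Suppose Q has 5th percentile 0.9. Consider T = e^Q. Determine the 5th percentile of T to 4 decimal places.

5th percentile of T = 2.4596

e^Q is increasing, so P_{5}(T) = g(P_{5}(Q)) ≈ 2.4596.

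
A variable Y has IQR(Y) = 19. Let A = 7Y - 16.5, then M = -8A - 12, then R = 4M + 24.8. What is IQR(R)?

IQR(R) = 4256

IQR(A) = |7|·19 = 133.
IQR(M) = |-8|·133 = 1064.
IQR(R) = |4|·1064 = 4256.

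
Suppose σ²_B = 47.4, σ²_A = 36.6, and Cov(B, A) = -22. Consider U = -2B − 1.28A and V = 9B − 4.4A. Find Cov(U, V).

Cov(U, V) = -587.2288

By bilinearity, Cov(U, V) = ac·σ²_B + bd·σ²_A + (ad+bc)·Cov(B, A), with a=-2, b=-1.28, c=9, d=-4.4.
ac·σ²_B = (-2)·9·47.4 = -853.2
bd·σ²_A = (-1.28)·(-4.4)·36.6 = 206.1312
(ad+bc)·Cov(B, A) = (-2.72)·(-22) = 59.84
Cov(U, V) = -853.2 + 206.1312 + 59.84 = -587.2288.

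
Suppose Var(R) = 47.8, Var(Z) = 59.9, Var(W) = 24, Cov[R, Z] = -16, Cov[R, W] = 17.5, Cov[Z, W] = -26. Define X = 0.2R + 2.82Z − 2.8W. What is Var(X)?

Var(X) = 1039.36476

Var(X) = a²·Var(R) + b²·Var(Z) + c²·Var(W) + 2ab·Cov[R, Z] + 2ac·Cov[R, W] + 2bc·Cov[Z, W], with a = 0.2, b = 2.82, c = -2.8.
= 1.912 + 476.34876 + 188.16 + (-18.048) + (-19.6) + 410.592
= 1039.36476.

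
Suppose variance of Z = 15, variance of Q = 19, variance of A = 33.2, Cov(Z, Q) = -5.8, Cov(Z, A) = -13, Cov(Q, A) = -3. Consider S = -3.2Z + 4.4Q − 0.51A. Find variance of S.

variance of S = 664.43532

variance of S = a²·variance of Z + b²·variance of Q + c²·variance of A + 2ab·Cov(Z, Q) + 2ac·Cov(Z, A) + 2bc·Cov(Q, A), with a = -3.2, b = 4.4, c = -0.51.
= 153.6 + 367.84 + 8.63532 + 163.328 + (-42.432) + 13.464
= 664.43532.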